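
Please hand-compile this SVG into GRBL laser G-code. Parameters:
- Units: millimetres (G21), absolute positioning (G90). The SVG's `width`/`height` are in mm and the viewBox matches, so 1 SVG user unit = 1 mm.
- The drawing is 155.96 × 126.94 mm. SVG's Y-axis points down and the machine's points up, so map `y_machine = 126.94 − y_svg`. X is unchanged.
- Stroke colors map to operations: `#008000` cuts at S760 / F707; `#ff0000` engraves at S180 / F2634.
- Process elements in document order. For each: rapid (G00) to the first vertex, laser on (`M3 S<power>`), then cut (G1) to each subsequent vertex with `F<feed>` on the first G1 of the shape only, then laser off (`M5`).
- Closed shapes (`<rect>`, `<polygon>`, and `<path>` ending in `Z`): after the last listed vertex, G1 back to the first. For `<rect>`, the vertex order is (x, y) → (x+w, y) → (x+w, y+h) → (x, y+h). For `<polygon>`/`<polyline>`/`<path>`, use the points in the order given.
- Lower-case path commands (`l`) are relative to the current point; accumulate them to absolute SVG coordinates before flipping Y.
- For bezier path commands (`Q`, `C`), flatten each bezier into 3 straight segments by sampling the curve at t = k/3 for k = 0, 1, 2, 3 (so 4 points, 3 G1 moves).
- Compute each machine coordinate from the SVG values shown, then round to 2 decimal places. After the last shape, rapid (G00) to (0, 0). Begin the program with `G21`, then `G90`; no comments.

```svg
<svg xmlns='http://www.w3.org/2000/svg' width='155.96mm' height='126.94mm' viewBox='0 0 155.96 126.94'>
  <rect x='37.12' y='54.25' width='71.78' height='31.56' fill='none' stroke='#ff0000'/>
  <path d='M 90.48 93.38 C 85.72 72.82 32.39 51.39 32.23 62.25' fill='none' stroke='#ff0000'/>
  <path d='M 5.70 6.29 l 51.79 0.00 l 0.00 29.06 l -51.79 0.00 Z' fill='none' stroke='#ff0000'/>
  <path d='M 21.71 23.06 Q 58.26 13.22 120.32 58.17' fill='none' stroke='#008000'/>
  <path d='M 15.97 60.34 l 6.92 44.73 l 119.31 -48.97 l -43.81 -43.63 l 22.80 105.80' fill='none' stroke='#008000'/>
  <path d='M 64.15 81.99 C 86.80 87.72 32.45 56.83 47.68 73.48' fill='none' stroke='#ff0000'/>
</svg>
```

G21
G90
G00 X37.12 Y72.69
M3 S180
G1 X108.90 Y72.69 F2634
G1 X108.90 Y41.13
G1 X37.12 Y41.13
G1 X37.12 Y72.69
M5
G00 X90.48 Y33.56
M3 S180
G1 X73.30 Y53.18 F2634
G1 X46.35 Y66.01
G1 X32.23 Y64.69
M5
G00 X5.70 Y120.65
M3 S180
G1 X57.49 Y120.65 F2634
G1 X57.49 Y91.59
G1 X5.70 Y91.59
G1 X5.70 Y120.65
M5
G00 X21.71 Y103.88
M3 S760
G1 X48.91 Y104.35 F707
G1 X81.78 Y92.65
G1 X120.32 Y68.77
M5
G00 X15.97 Y66.60
M3 S760
G1 X22.89 Y21.87 F707
G1 X142.20 Y70.84
G1 X98.39 Y114.47
G1 X121.19 Y8.67
M5
G00 X64.15 Y44.95
M3 S180
G1 X66.56 Y48.31 F2634
G1 X50.21 Y57.38
G1 X47.68 Y53.46
M5
G00 X0.00 Y0.00

viewBox `0 0 155.96 126.94` with mm width/height → 1 unit = 1 mm. Flip: y_m = 126.94 − y_svg.

**Shape 1** — `<rect>` rectangle, stroke `#ff0000` → engrave (S180, F2634). Machine vertices: (37.12,72.69) → (108.90,72.69) → (108.90,41.13) → (37.12,41.13) → (37.12,72.69). Closed: final G1 returns to the first vertex.

**Shape 2** — `<path>` cubic bezier, stroke `#ff0000` → engrave (S180, F2634). Control points (SVG): P0=(90.48,93.38), P1=(85.72,72.82), P2=(32.39,51.39), P3=(32.23,62.25); sampled at t=k/3. Machine vertices: (90.48,33.56) → (73.30,53.18) → (46.35,66.01) → (32.23,64.69). Open path.

**Shape 3** — `<path>` rectangle, stroke `#ff0000` → engrave (S180, F2634). Machine vertices: (5.70,120.65) → (57.49,120.65) → (57.49,91.59) → (5.70,91.59) → (5.70,120.65). Closed: final G1 returns to the first vertex.

**Shape 4** — `<path>` quadratic bezier, stroke `#008000` → cut (S760, F707). Control points (SVG): P0=(21.71,23.06), P1=(58.26,13.22), P2=(120.32,58.17); sampled at t=k/3. Machine vertices: (21.71,103.88) → (48.91,104.35) → (81.78,92.65) → (120.32,68.77). Open path.

**Shape 5** — `<path>` open polyline, stroke `#008000` → cut (S760, F707). Machine vertices: (15.97,66.60) → (22.89,21.87) → (142.20,70.84) → (98.39,114.47) → (121.19,8.67). Open path.

**Shape 6** — `<path>` cubic bezier, stroke `#ff0000` → engrave (S180, F2634). Control points (SVG): P0=(64.15,81.99), P1=(86.80,87.72), P2=(32.45,56.83), P3=(47.68,73.48); sampled at t=k/3. Machine vertices: (64.15,44.95) → (66.56,48.31) → (50.21,57.38) → (47.68,53.46). Open path.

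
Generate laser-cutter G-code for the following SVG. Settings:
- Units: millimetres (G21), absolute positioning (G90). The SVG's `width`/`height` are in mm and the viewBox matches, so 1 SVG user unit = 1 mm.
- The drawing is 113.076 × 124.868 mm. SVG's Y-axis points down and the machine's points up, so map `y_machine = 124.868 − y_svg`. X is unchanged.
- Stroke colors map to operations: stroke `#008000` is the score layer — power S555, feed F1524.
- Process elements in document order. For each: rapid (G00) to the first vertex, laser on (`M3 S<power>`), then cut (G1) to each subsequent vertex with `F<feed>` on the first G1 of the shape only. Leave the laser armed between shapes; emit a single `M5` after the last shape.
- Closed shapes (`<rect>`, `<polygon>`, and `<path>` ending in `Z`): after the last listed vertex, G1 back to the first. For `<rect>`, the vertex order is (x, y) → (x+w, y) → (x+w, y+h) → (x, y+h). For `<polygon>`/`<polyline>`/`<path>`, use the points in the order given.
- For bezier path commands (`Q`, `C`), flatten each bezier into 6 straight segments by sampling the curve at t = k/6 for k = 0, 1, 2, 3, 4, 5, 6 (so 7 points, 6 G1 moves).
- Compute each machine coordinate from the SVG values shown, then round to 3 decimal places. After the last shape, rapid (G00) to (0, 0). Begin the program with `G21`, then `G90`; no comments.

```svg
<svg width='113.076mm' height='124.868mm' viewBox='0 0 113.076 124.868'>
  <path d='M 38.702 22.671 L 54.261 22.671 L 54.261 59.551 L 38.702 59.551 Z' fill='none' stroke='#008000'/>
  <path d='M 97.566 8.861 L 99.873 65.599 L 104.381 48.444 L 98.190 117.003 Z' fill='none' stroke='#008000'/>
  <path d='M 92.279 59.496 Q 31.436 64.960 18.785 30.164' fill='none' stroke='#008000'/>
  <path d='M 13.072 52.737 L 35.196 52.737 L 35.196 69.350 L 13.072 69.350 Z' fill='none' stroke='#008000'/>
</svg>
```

G21
G90
G00 X38.702 Y102.197
M3 S555
G1 X54.261 Y102.197 F1524
G1 X54.261 Y65.317
G1 X38.702 Y65.317
G1 X38.702 Y102.197
G00 X97.566 Y116.007
M3 S555
G1 X99.873 Y59.269 F1524
G1 X104.381 Y76.424
G1 X98.190 Y7.865
G1 X97.566 Y116.007
G00 X92.279 Y65.372
M3 S555
G1 X73.337 Y64.669 F1524
G1 X57.072 Y66.203
G1 X43.484 Y69.973
G1 X32.574 Y75.980
G1 X24.341 Y84.224
G1 X18.785 Y94.704
G00 X13.072 Y72.131
M3 S555
G1 X35.196 Y72.131 F1524
G1 X35.196 Y55.518
G1 X13.072 Y55.518
G1 X13.072 Y72.131
M5
G00 X0.000 Y0.000

viewBox `0 0 113.076 124.868` with mm width/height → 1 unit = 1 mm. Flip: y_m = 124.868 − y_svg.

**Shape 1** — `<path>` rectangle, stroke `#008000` → score (S555, F1524). Machine vertices: (38.702,102.197) → (54.261,102.197) → (54.261,65.317) → (38.702,65.317) → (38.702,102.197). Closed: final G1 returns to the first vertex.

**Shape 2** — `<path>` closed polygon, stroke `#008000` → score (S555, F1524). Machine vertices: (97.566,116.007) → (99.873,59.269) → (104.381,76.424) → (98.190,7.865) → (97.566,116.007). Closed: final G1 returns to the first vertex.

**Shape 3** — `<path>` quadratic bezier, stroke `#008000` → score (S555, F1524). Control points (SVG): P0=(92.279,59.496), P1=(31.436,64.960), P2=(18.785,30.164); sampled at t=k/6. Machine vertices: (92.279,65.372) → (73.337,64.669) → (57.072,66.203) → (43.484,69.973) → (32.574,75.980) → (24.341,84.224) → (18.785,94.704). Open path.

**Shape 4** — `<path>` rectangle, stroke `#008000` → score (S555, F1524). Machine vertices: (13.072,72.131) → (35.196,72.131) → (35.196,55.518) → (13.072,55.518) → (13.072,72.131). Closed: final G1 returns to the first vertex.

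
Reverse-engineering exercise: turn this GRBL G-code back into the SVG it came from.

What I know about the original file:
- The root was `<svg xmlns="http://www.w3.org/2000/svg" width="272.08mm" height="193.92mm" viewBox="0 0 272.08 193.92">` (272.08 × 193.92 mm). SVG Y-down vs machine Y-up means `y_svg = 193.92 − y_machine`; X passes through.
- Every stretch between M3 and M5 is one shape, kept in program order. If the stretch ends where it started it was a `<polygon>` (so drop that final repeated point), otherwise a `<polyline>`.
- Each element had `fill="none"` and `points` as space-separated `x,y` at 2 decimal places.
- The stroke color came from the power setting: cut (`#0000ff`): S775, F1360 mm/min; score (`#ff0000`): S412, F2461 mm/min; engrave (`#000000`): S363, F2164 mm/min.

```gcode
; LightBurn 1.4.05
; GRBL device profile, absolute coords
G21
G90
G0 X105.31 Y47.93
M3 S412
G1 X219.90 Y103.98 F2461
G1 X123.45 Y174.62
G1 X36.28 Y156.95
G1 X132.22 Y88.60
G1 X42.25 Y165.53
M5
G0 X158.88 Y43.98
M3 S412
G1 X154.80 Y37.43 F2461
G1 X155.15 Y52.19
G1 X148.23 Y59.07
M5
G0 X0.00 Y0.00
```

Each laser-on run becomes one SVG element. Flip Y back into SVG space with y_svg = 193.92 − y_machine. Every run uses S412, so all elements get stroke `#ff0000` (score).

Run 1: The run is open, so emit a `<polyline>` with points (Y-flipped): 105.31,145.99 219.90,89.94 123.45,19.30 36.28,36.97 132.22,105.32 42.25,28.39.

Run 2: The run is open, so emit a `<polyline>` with points (Y-flipped): 158.88,149.94 154.80,156.49 155.15,141.73 148.23,134.85.

<svg xmlns="http://www.w3.org/2000/svg" width="272.08mm" height="193.92mm" viewBox="0 0 272.08 193.92">
  <polyline points="105.31,145.99 219.90,89.94 123.45,19.30 36.28,36.97 132.22,105.32 42.25,28.39" fill="none" stroke="#ff0000"/>
  <polyline points="158.88,149.94 154.80,156.49 155.15,141.73 148.23,134.85" fill="none" stroke="#ff0000"/>
</svg>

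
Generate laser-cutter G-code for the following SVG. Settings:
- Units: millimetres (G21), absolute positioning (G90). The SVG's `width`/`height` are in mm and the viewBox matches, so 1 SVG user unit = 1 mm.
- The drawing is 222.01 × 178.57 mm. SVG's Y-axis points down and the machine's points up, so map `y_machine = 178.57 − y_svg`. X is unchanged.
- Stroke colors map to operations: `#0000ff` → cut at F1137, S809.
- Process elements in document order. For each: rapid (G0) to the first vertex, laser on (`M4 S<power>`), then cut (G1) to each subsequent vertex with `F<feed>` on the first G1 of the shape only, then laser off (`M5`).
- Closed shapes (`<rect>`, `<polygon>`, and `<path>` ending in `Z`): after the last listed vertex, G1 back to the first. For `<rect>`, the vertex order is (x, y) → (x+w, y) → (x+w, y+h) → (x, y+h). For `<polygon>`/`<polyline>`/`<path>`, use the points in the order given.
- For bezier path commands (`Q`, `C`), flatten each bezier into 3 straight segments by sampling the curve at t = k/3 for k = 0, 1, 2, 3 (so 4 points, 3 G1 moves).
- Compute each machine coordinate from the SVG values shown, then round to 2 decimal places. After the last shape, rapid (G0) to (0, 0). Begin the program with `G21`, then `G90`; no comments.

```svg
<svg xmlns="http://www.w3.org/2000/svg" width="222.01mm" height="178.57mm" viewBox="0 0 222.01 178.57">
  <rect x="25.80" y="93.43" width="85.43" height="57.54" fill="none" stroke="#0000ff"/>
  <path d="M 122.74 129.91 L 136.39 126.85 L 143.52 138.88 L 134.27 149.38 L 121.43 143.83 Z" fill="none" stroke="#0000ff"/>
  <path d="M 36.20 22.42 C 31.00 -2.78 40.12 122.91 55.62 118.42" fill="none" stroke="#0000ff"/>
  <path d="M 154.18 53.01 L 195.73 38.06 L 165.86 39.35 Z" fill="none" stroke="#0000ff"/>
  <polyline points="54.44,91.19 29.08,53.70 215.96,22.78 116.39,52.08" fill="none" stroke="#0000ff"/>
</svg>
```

Since the viewBox matches the mm dimensions, user units are millimetres directly. The only transform is the Y-flip y_m = 178.57 − y_svg.

Shape 1 is a rectangle drawn with `<rect>`. Its stroke #0000ff means cut at S809, F1137. After flipping Y the toolpath is (25.80,85.14) → (111.23,85.14) → (111.23,27.60) → (25.80,27.60) → (25.80,85.14), returning to the start.

Shape 2 is a regular polygon drawn with `<path>`. Its stroke #0000ff means cut at S809, F1137. After flipping Y the toolpath is (122.74,48.66) → (136.39,51.72) → (143.52,39.69) → (134.27,29.19) → (121.43,34.74) → (122.74,48.66), returning to the start.

Shape 3 is a cubic bezier drawn with `<path>`. Its stroke #0000ff means cut at S809, F1137. After flipping Y the toolpath is (36.20,156.15) → (35.48,141.46) → (42.54,88.64) → (55.62,60.15).

Shape 4 is a closed polygon drawn with `<path>`. Its stroke #0000ff means cut at S809, F1137. After flipping Y the toolpath is (154.18,125.56) → (195.73,140.51) → (165.86,139.22) → (154.18,125.56), returning to the start.

Shape 5 is a open polyline drawn with `<polyline>`. Its stroke #0000ff means cut at S809, F1137. After flipping Y the toolpath is (54.44,87.38) → (29.08,124.87) → (215.96,155.79) → (116.39,126.49).

G21
G90
G0 X25.80 Y85.14
M4 S809
G1 X111.23 Y85.14 F1137
G1 X111.23 Y27.60
G1 X25.80 Y27.60
G1 X25.80 Y85.14
M5
G0 X122.74 Y48.66
M4 S809
G1 X136.39 Y51.72 F1137
G1 X143.52 Y39.69
G1 X134.27 Y29.19
G1 X121.43 Y34.74
G1 X122.74 Y48.66
M5
G0 X36.20 Y156.15
M4 S809
G1 X35.48 Y141.46 F1137
G1 X42.54 Y88.64
G1 X55.62 Y60.15
M5
G0 X154.18 Y125.56
M4 S809
G1 X195.73 Y140.51 F1137
G1 X165.86 Y139.22
G1 X154.18 Y125.56
M5
G0 X54.44 Y87.38
M4 S809
G1 X29.08 Y124.87 F1137
G1 X215.96 Y155.79
G1 X116.39 Y126.49
M5
G0 X0.00 Y0.00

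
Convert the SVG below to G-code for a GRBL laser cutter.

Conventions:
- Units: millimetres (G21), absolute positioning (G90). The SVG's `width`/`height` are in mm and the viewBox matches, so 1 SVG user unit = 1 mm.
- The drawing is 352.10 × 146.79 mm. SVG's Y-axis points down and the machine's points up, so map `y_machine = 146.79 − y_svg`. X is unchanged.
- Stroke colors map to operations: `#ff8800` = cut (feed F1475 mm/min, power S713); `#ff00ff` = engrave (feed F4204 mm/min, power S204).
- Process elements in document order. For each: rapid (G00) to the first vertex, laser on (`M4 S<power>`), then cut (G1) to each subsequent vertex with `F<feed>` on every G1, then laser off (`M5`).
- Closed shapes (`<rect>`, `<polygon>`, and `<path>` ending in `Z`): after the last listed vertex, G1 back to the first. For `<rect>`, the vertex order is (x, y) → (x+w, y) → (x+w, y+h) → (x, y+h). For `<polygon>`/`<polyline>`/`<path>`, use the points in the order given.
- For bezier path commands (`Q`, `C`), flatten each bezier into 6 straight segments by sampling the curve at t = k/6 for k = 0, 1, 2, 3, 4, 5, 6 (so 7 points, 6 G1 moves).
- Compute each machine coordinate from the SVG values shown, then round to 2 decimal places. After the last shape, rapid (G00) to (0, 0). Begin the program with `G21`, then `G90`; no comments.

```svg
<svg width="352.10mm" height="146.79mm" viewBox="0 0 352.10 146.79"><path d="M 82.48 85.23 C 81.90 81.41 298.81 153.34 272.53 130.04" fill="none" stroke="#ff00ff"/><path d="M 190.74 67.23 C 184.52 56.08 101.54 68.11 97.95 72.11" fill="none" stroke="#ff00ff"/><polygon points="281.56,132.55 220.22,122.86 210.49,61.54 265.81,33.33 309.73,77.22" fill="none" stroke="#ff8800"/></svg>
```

G21
G90
G00 X82.48 Y61.56
M4 S204
G1 X98.18 Y57.95 F4204
G1 X137.33 Y46.46 F4204
G1 X187.14 Y31.85 F4204
G1 X234.81 Y18.86 F4204
G1 X267.54 Y12.24 F4204
G1 X272.53 Y16.75 F4204
M5
G00 X190.74 Y79.56
M4 S204
G1 X181.96 Y83.35 F4204
G1 X164.72 Y84.14 F4204
G1 X143.36 Y82.80 F4204
G1 X122.22 Y80.20 F4204
G1 X105.64 Y77.20 F4204
G1 X97.95 Y74.68 F4204
M5
G00 X281.56 Y14.24
M4 S713
G1 X220.22 Y23.93 F1475
G1 X210.49 Y85.25 F1475
G1 X265.81 Y113.46 F1475
G1 X309.73 Y69.57 F1475
G1 X281.56 Y14.24 F1475
M5
G00 X0.00 Y0.00

Since the viewBox matches the mm dimensions, user units are millimetres directly. The only transform is the Y-flip y_m = 146.79 − y_svg.

Shape 1 is a cubic bezier drawn with `<path>`. Its stroke #ff00ff means engrave at S204, F4204. After flipping Y the toolpath is (82.48,61.56) → (98.18,57.95) → (137.33,46.46) → (187.14,31.85) → (234.81,18.86) → (267.54,12.24) → (272.53,16.75).

Shape 2 is a cubic bezier drawn with `<path>`. Its stroke #ff00ff means engrave at S204, F4204. After flipping Y the toolpath is (190.74,79.56) → (181.96,83.35) → (164.72,84.14) → (143.36,82.80) → (122.22,80.20) → (105.64,77.20) → (97.95,74.68).

Shape 3 is a regular polygon drawn with `<polygon>`. Its stroke #ff8800 means cut at S713, F1475. After flipping Y the toolpath is (281.56,14.24) → (220.22,23.93) → (210.49,85.25) → (265.81,113.46) → (309.73,69.57) → (281.56,14.24), returning to the start.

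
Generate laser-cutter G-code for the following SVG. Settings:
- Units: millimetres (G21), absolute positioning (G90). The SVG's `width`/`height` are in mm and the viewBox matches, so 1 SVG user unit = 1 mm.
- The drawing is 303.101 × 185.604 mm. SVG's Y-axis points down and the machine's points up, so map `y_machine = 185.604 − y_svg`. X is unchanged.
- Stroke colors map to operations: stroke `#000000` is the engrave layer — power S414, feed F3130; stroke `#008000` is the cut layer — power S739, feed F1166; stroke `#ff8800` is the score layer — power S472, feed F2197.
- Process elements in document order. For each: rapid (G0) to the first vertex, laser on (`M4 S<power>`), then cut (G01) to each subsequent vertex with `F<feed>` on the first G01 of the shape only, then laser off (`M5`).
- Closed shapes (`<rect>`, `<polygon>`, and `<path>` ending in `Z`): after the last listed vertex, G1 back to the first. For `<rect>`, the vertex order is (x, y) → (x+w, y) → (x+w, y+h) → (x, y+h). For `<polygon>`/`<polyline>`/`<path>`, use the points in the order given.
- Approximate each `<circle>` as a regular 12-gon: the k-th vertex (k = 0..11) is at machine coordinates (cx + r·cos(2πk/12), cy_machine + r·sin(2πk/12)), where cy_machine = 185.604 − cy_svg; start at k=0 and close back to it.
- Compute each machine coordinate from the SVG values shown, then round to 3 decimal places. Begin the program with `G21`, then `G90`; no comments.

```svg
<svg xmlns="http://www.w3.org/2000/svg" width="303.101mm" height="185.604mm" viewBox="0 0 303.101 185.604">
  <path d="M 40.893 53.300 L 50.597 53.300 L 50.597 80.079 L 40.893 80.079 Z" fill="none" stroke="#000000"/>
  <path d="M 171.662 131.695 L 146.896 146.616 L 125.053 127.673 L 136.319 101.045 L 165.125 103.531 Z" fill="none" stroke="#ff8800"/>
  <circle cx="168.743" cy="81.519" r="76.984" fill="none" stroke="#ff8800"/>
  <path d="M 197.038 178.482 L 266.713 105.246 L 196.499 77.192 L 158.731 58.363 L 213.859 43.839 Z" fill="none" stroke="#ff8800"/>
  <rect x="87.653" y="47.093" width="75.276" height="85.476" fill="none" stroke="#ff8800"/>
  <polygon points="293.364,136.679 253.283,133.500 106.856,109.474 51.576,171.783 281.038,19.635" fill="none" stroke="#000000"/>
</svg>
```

viewBox `0 0 303.101 185.604` with mm width/height → 1 unit = 1 mm. Flip: y_m = 185.604 − y_svg.

**Shape 1** — `<path>` rectangle, stroke `#000000` → engrave (S414, F3130). Machine vertices: (40.893,132.304) → (50.597,132.304) → (50.597,105.525) → (40.893,105.525) → (40.893,132.304). Closed: final G1 returns to the first vertex.

**Shape 2** — `<path>` regular polygon, stroke `#ff8800` → score (S472, F2197). Machine vertices: (171.662,53.909) → (146.896,38.988) → (125.053,57.931) → (136.319,84.559) → (165.125,82.073) → (171.662,53.909). Closed: final G1 returns to the first vertex.

**Shape 3** — `<circle>` circle, stroke `#ff8800` → score (S472, F2197). Machine vertices: (245.727,104.085) → (235.413,142.577) → (207.235,170.755) → (168.743,181.069) → (130.251,170.755) → (102.073,142.577) → (91.759,104.085) → (102.073,65.593) → (130.251,37.415) → (168.743,27.101) → (207.235,37.415) → (235.413,65.593) → (245.727,104.085). Closed: final G1 returns to the first vertex.

**Shape 4** — `<path>` closed polygon, stroke `#ff8800` → score (S472, F2197). Machine vertices: (197.038,7.122) → (266.713,80.358) → (196.499,108.412) → (158.731,127.241) → (213.859,141.765) → (197.038,7.122). Closed: final G1 returns to the first vertex.

**Shape 5** — `<rect>` rectangle, stroke `#ff8800` → score (S472, F2197). Machine vertices: (87.653,138.511) → (162.929,138.511) → (162.929,53.035) → (87.653,53.035) → (87.653,138.511). Closed: final G1 returns to the first vertex.

**Shape 6** — `<polygon>` closed polygon, stroke `#000000` → engrave (S414, F3130). Machine vertices: (293.364,48.925) → (253.283,52.104) → (106.856,76.130) → (51.576,13.821) → (281.038,165.969) → (293.364,48.925). Closed: final G1 returns to the first vertex.

G21
G90
G0 X40.893 Y132.304
M4 S414
G01 X50.597 Y132.304 F3130
G01 X50.597 Y105.525
G01 X40.893 Y105.525
G01 X40.893 Y132.304
M5
G0 X171.662 Y53.909
M4 S472
G01 X146.896 Y38.988 F2197
G01 X125.053 Y57.931
G01 X136.319 Y84.559
G01 X165.125 Y82.073
G01 X171.662 Y53.909
M5
G0 X245.727 Y104.085
M4 S472
G01 X235.413 Y142.577 F2197
G01 X207.235 Y170.755
G01 X168.743 Y181.069
G01 X130.251 Y170.755
G01 X102.073 Y142.577
G01 X91.759 Y104.085
G01 X102.073 Y65.593
G01 X130.251 Y37.415
G01 X168.743 Y27.101
G01 X207.235 Y37.415
G01 X235.413 Y65.593
G01 X245.727 Y104.085
M5
G0 X197.038 Y7.122
M4 S472
G01 X266.713 Y80.358 F2197
G01 X196.499 Y108.412
G01 X158.731 Y127.241
G01 X213.859 Y141.765
G01 X197.038 Y7.122
M5
G0 X87.653 Y138.511
M4 S472
G01 X162.929 Y138.511 F2197
G01 X162.929 Y53.035
G01 X87.653 Y53.035
G01 X87.653 Y138.511
M5
G0 X293.364 Y48.925
M4 S414
G01 X253.283 Y52.104 F3130
G01 X106.856 Y76.130
G01 X51.576 Y13.821
G01 X281.038 Y165.969
G01 X293.364 Y48.925
M5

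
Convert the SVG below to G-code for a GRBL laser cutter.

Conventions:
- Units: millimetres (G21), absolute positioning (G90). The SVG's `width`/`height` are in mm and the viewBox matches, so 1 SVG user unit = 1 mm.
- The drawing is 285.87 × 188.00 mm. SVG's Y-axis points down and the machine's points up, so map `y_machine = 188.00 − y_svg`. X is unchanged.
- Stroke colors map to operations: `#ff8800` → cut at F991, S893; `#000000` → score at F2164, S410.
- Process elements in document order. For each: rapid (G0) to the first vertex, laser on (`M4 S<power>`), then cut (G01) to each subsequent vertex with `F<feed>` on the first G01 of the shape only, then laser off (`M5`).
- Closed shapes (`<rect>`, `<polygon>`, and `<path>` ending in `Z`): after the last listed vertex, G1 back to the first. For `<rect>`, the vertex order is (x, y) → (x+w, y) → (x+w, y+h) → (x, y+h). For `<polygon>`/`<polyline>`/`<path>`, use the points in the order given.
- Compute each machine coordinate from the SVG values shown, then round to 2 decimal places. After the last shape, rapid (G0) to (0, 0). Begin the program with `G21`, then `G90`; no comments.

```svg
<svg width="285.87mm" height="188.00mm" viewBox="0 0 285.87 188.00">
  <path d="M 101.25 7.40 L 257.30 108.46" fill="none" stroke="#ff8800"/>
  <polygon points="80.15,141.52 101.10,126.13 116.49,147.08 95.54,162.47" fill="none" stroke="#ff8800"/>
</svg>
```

G21
G90
G0 X101.25 Y180.60
M4 S893
G01 X257.30 Y79.54 F991
M5
G0 X80.15 Y46.48
M4 S893
G01 X101.10 Y61.87 F991
G01 X116.49 Y40.92
G01 X95.54 Y25.53
G01 X80.15 Y46.48
M5
G0 X0.00 Y0.00

1 u = 1 mm; y_m = 188.00 − y.

[1] `<path>` line segment, #ff8800→cut S893 F991: (101.25,180.60) → (257.30,79.54)

[2] `<polygon>` regular polygon, #ff8800→cut S893 F991: (80.15,46.48) → (101.10,61.87) → (116.49,40.92) → (95.54,25.53) → (80.15,46.48) (closed)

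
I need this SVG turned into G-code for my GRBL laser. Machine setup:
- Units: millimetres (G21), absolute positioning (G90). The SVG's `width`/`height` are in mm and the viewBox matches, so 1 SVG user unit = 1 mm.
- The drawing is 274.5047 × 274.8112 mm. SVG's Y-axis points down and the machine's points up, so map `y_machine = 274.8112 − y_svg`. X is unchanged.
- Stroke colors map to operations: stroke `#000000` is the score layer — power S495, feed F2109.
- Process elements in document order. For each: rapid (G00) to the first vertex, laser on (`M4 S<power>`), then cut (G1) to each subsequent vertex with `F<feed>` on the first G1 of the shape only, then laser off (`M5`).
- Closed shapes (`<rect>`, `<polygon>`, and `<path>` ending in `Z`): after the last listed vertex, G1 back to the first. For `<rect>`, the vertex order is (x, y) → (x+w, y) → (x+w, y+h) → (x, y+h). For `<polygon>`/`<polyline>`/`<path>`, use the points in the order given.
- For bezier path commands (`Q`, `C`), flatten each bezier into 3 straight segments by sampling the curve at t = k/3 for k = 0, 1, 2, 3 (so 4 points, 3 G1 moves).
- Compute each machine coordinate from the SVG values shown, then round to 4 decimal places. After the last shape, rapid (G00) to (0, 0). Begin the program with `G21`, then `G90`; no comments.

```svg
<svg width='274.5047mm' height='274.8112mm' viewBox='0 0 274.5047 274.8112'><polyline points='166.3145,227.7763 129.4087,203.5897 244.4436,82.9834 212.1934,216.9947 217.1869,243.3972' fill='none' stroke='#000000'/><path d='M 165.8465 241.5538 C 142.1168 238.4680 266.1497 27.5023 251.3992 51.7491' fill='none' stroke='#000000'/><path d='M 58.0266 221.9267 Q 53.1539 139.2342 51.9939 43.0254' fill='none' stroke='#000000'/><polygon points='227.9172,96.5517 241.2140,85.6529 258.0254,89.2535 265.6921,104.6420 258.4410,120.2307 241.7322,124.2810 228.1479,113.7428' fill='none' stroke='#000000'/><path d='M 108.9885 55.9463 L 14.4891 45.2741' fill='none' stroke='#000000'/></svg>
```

G21
G90
G00 X166.3145 Y47.0349
M4 S495
G1 X129.4087 Y71.2215 F2109
G1 X244.4436 Y191.8278
G1 X212.1934 Y57.8165
G1 X217.1869 Y31.4140
M5
G00 X165.8465 Y33.2574
M4 S495
G1 X180.7582 Y89.2257 F2109
G1 X230.5014 Y185.3156
G1 X251.3992 Y223.0621
M5
G00 X58.0266 Y52.8845
M4 S495
G1 X55.1907 Y109.5146 F2109
G1 X53.1798 Y169.1484
G1 X51.9939 Y231.7858
M5
G00 X227.9172 Y178.2595
M4 S495
G1 X241.2140 Y189.1583 F2109
G1 X258.0254 Y185.5577
G1 X265.6921 Y170.1692
G1 X258.4410 Y154.5805
G1 X241.7322 Y150.5302
G1 X228.1479 Y161.0684
G1 X227.9172 Y178.2595
M5
G00 X108.9885 Y218.8649
M4 S495
G1 X14.4891 Y229.5371 F2109
M5
G00 X0.0000 Y0.0000

Since the viewBox matches the mm dimensions, user units are millimetres directly. The only transform is the Y-flip y_m = 274.8112 − y_svg.

Shape 1 is a open polyline drawn with `<polyline>`. Its stroke #000000 means score at S495, F2109. After flipping Y the toolpath is (166.3145,47.0349) → (129.4087,71.2215) → (244.4436,191.8278) → (212.1934,57.8165) → (217.1869,31.4140).

Shape 2 is a cubic bezier drawn with `<path>`. Its stroke #000000 means score at S495, F2109. After flipping Y the toolpath is (165.8465,33.2574) → (180.7582,89.2257) → (230.5014,185.3156) → (251.3992,223.0621).

Shape 3 is a quadratic bezier drawn with `<path>`. Its stroke #000000 means score at S495, F2109. After flipping Y the toolpath is (58.0266,52.8845) → (55.1907,109.5146) → (53.1798,169.1484) → (51.9939,231.7858).

Shape 4 is a regular polygon drawn with `<polygon>`. Its stroke #000000 means score at S495, F2109. After flipping Y the toolpath is (227.9172,178.2595) → (241.2140,189.1583) → (258.0254,185.5577) → (265.6921,170.1692) → (258.4410,154.5805) → (241.7322,150.5302) → (228.1479,161.0684) → (227.9172,178.2595), returning to the start.

Shape 5 is a line segment drawn with `<path>`. Its stroke #000000 means score at S495, F2109. After flipping Y the toolpath is (108.9885,218.8649) → (14.4891,229.5371).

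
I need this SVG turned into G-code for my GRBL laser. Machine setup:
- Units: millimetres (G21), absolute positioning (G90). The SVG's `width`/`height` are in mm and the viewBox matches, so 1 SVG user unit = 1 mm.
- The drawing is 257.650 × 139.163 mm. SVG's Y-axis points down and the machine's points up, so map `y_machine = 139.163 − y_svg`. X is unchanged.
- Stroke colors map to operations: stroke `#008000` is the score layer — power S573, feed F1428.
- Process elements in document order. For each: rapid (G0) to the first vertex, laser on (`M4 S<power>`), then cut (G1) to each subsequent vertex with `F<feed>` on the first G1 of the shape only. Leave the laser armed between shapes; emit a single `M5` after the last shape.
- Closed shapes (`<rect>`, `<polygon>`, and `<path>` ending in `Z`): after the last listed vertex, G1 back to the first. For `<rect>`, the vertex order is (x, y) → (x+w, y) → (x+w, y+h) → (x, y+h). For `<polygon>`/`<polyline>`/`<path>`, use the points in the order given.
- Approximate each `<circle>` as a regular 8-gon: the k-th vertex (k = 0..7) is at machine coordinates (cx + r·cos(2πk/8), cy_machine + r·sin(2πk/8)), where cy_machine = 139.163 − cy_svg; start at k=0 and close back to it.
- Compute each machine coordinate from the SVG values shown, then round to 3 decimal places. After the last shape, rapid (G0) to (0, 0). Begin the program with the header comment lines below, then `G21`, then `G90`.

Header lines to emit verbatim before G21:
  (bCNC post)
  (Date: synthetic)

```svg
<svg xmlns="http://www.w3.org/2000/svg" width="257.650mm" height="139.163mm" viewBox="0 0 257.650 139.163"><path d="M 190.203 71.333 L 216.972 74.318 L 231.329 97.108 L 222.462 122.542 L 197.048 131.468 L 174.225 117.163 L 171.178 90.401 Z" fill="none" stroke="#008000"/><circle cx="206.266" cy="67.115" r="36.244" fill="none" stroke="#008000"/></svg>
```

viewBox `0 0 257.650 139.163` with mm width/height → 1 unit = 1 mm. Flip: y_m = 139.163 − y_svg.

**Shape 1** — `<path>` regular polygon, stroke `#008000` → score (S573, F1428). Machine vertices: (190.203,67.830) → (216.972,64.845) → (231.329,42.055) → (222.462,16.621) → (197.048,7.695) → (174.225,22.000) → (171.178,48.762) → (190.203,67.830). Closed: final G1 returns to the first vertex.

**Shape 2** — `<circle>` circle, stroke `#008000` → score (S573, F1428). Machine vertices: (242.510,72.048) → (231.894,97.676) → (206.266,108.292) → (180.638,97.676) → (170.022,72.048) → (180.638,46.420) → (206.266,35.804) → (231.894,46.420) → (242.510,72.048). Closed: final G1 returns to the first vertex.

(bCNC post)
(Date: synthetic)
G21
G90
G0 X190.203 Y67.830
M4 S573
G1 X216.972 Y64.845 F1428
G1 X231.329 Y42.055
G1 X222.462 Y16.621
G1 X197.048 Y7.695
G1 X174.225 Y22.000
G1 X171.178 Y48.762
G1 X190.203 Y67.830
G0 X242.510 Y72.048
M4 S573
G1 X231.894 Y97.676 F1428
G1 X206.266 Y108.292
G1 X180.638 Y97.676
G1 X170.022 Y72.048
G1 X180.638 Y46.420
G1 X206.266 Y35.804
G1 X231.894 Y46.420
G1 X242.510 Y72.048
M5
G0 X0.000 Y0.000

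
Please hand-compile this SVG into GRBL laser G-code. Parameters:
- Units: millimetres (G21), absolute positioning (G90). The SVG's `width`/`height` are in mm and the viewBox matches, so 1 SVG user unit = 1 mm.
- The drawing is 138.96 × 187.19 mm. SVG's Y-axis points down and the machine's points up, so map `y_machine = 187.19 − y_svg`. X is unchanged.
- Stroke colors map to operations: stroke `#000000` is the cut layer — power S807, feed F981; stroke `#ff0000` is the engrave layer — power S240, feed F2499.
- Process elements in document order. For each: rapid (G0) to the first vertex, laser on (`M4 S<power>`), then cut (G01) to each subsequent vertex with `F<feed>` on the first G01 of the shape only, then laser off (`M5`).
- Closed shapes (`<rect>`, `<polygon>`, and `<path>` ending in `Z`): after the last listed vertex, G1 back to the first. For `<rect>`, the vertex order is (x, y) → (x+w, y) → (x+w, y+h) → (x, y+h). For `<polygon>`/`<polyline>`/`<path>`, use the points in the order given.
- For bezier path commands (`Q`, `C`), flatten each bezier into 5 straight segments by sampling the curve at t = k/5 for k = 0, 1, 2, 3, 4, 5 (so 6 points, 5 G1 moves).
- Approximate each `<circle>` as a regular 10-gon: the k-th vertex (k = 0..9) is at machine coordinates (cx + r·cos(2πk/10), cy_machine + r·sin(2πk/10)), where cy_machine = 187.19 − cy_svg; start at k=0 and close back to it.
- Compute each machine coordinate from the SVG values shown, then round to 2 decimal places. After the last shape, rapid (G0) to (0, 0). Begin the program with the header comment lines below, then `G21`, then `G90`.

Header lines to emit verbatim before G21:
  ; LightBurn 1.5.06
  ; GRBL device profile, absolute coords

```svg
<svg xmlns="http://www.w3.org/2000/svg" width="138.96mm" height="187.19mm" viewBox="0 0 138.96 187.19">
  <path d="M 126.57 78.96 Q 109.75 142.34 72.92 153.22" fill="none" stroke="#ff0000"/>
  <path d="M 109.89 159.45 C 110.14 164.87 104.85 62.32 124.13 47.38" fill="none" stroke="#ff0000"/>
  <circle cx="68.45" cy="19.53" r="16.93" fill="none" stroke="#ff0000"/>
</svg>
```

; LightBurn 1.5.06
; GRBL device profile, absolute coords
G21
G90
G0 X126.57 Y108.23
M4 S240
G01 X119.04 Y84.98 F2499
G01 X109.91 Y65.93
G01 X99.18 Y51.07
G01 X86.85 Y40.42
G01 X72.92 Y33.97
M5
G0 X109.89 Y27.74
M4 S240
G01 X109.62 Y35.88 F2499
G01 X109.46 Y60.54
G01 X110.86 Y92.35
G01 X115.27 Y121.90
G01 X124.13 Y139.81
M5
G0 X85.38 Y167.66
M4 S240
G01 X82.15 Y177.61 F2499
G01 X73.68 Y183.76
G01 X63.22 Y183.76
G01 X54.75 Y177.61
G01 X51.52 Y167.66
G01 X54.75 Y157.71
G01 X63.22 Y151.56
G01 X73.68 Y151.56
G01 X82.15 Y157.71
G01 X85.38 Y167.66
M5
G0 X0.00 Y0.00

Since the viewBox matches the mm dimensions, user units are millimetres directly. The only transform is the Y-flip y_m = 187.19 − y_svg.

Shape 1 is a quadratic bezier drawn with `<path>`. Its stroke #ff0000 means engrave at S240, F2499. After flipping Y the toolpath is (126.57,108.23) → (119.04,84.98) → (109.91,65.93) → (99.18,51.07) → (86.85,40.42) → (72.92,33.97).

Shape 2 is a cubic bezier drawn with `<path>`. Its stroke #ff0000 means engrave at S240, F2499. After flipping Y the toolpath is (109.89,27.74) → (109.62,35.88) → (109.46,60.54) → (110.86,92.35) → (115.27,121.90) → (124.13,139.81).

Shape 3 is a circle drawn with `<circle>`. Its stroke #ff0000 means engrave at S240, F2499. After flipping Y the toolpath is (85.38,167.66) → (82.15,177.61) → (73.68,183.76) → (63.22,183.76) → (54.75,177.61) → (51.52,167.66) → (54.75,157.71) → (63.22,151.56) → (73.68,151.56) → (82.15,157.71) → (85.38,167.66), returning to the start.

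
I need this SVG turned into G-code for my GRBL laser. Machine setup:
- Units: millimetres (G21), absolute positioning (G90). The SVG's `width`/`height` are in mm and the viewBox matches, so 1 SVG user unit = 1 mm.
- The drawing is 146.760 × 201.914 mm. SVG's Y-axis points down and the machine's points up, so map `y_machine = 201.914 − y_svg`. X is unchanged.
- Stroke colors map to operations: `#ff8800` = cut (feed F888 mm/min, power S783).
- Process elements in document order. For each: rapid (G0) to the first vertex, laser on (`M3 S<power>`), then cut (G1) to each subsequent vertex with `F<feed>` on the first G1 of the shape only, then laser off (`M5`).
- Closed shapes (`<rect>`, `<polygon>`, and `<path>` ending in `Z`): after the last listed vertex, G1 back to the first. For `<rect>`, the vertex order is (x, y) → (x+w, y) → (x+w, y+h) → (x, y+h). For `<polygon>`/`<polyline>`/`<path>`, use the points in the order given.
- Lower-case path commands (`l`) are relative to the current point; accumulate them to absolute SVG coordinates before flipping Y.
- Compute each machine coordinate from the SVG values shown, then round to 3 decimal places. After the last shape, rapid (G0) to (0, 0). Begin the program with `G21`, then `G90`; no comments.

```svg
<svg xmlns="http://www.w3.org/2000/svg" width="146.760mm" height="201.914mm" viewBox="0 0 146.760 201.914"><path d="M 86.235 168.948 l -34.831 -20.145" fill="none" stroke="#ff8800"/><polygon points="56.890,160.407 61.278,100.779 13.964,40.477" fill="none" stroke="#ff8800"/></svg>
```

G21
G90
G0 X86.235 Y32.966
M3 S783
G1 X51.404 Y53.111 F888
M5
G0 X56.890 Y41.507
M3 S783
G1 X61.278 Y101.135 F888
G1 X13.964 Y161.437
G1 X56.890 Y41.507
M5
G0 X0.000 Y0.000

viewBox `0 0 146.760 201.914` with mm width/height → 1 unit = 1 mm. Flip: y_m = 201.914 − y_svg.

**Shape 1** — `<path>` line segment, stroke `#ff8800` → cut (S783, F888). Machine vertices: (86.235,32.966) → (51.404,53.111). Open path.

**Shape 2** — `<polygon>` closed polygon, stroke `#ff8800` → cut (S783, F888). Machine vertices: (56.890,41.507) → (61.278,101.135) → (13.964,161.437) → (56.890,41.507). Closed: final G1 returns to the first vertex.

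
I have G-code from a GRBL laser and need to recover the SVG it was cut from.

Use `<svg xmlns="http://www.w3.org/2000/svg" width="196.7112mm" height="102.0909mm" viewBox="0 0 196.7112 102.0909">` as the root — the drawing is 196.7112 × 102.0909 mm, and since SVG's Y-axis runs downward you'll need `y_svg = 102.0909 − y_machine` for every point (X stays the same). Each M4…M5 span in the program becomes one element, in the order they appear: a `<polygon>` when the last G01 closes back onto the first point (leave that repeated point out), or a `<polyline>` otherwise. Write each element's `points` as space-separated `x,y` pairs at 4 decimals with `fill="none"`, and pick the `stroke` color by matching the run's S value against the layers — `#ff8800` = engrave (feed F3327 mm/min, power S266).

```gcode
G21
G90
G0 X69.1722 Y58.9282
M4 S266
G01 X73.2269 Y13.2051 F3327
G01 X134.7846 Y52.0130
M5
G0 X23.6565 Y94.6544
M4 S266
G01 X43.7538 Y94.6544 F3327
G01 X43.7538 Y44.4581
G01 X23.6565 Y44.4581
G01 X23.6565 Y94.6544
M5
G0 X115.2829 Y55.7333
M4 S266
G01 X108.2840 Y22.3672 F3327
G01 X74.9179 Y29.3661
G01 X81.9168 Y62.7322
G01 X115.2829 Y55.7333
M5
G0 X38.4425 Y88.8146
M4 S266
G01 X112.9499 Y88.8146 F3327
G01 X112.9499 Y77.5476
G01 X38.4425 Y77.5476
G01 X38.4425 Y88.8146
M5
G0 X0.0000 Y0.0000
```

<svg xmlns="http://www.w3.org/2000/svg" width="196.7112mm" height="102.0909mm" viewBox="0 0 196.7112 102.0909">
  <polyline points="69.1722,43.1627 73.2269,88.8858 134.7846,50.0779" fill="none" stroke="#ff8800"/>
  <polygon points="23.6565,7.4365 43.7538,7.4365 43.7538,57.6328 23.6565,57.6328" fill="none" stroke="#ff8800"/>
  <polygon points="115.2829,46.3576 108.2840,79.7237 74.9179,72.7248 81.9168,39.3587" fill="none" stroke="#ff8800"/>
  <polygon points="38.4425,13.2763 112.9499,13.2763 112.9499,24.5433 38.4425,24.5433" fill="none" stroke="#ff8800"/>
</svg>

Machine Y-up, SVG Y-down with viewBox height 102.0909, so y_svg = 102.0909 − y_machine; X carries over. Every run uses S266, so all elements get stroke `#ff8800` (engrave).

Run 1: The run is open, so emit a `<polyline>` with points (Y-flipped): 69.1722,43.1627 73.2269,88.8858 134.7846,50.0779.

Run 2: The run returns to its start, so emit a `<polygon>` with points (Y-flipped): 23.6565,7.4365 43.7538,7.4365 43.7538,57.6328 23.6565,57.6328.

Run 3: The run returns to its start, so emit a `<polygon>` with points (Y-flipped): 115.2829,46.3576 108.2840,79.7237 74.9179,72.7248 81.9168,39.3587.

Run 4: The run returns to its start, so emit a `<polygon>` with points (Y-flipped): 38.4425,13.2763 112.9499,13.2763 112.9499,24.5433 38.4425,24.5433.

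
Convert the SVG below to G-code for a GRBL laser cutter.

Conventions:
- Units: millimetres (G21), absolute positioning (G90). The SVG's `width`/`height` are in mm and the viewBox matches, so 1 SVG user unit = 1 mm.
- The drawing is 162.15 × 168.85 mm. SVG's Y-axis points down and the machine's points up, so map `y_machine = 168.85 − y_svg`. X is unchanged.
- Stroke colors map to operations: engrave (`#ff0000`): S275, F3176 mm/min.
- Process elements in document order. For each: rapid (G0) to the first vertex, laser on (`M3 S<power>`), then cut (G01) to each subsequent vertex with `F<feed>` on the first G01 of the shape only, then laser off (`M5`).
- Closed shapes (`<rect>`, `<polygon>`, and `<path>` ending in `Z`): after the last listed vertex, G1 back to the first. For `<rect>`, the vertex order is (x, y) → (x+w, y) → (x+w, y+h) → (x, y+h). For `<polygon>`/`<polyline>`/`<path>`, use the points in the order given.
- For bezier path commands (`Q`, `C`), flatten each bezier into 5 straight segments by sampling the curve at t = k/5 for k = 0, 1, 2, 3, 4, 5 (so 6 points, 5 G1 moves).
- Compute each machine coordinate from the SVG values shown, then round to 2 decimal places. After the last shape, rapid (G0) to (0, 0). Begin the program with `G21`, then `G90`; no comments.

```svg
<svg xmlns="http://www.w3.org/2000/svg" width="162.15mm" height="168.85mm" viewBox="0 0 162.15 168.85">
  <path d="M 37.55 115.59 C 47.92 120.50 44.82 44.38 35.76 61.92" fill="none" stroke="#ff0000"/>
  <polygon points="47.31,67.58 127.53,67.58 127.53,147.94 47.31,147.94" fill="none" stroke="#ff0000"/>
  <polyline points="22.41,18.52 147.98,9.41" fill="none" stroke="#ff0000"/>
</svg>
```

viewBox `0 0 162.15 168.85` with mm width/height → 1 unit = 1 mm. Flip: y_m = 168.85 − y_svg.

**Shape 1** — `<path>` cubic bezier, stroke `#ff0000` → engrave (S275, F3176). Control points (SVG): P0=(37.55,115.59), P1=(47.92,120.50), P2=(44.82,44.38), P3=(35.76,61.92); sampled at t=k/5. Machine vertices: (37.55,53.26) → (42.22,58.64) → (44.01,75.08) → (43.29,94.20) → (40.42,107.61) → (35.76,106.93). Open path.

**Shape 2** — `<polygon>` rectangle, stroke `#ff0000` → engrave (S275, F3176). Machine vertices: (47.31,101.27) → (127.53,101.27) → (127.53,20.91) → (47.31,20.91) → (47.31,101.27). Closed: final G1 returns to the first vertex.

**Shape 3** — `<polyline>` line segment, stroke `#ff0000` → engrave (S275, F3176). Machine vertices: (22.41,150.33) → (147.98,159.44). Open path.

G21
G90
G0 X37.55 Y53.26
M3 S275
G01 X42.22 Y58.64 F3176
G01 X44.01 Y75.08
G01 X43.29 Y94.20
G01 X40.42 Y107.61
G01 X35.76 Y106.93
M5
G0 X47.31 Y101.27
M3 S275
G01 X127.53 Y101.27 F3176
G01 X127.53 Y20.91
G01 X47.31 Y20.91
G01 X47.31 Y101.27
M5
G0 X22.41 Y150.33
M3 S275
G01 X147.98 Y159.44 F3176
M5
G0 X0.00 Y0.00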